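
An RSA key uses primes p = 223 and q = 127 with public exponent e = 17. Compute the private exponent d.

19745

φ(n) = (p−1)(q−1) = 222·126 = 27972.
Need d with 17·d ≡ 1 (mod 27972). Apply the extended Euclidean algorithm:
27972 = 1645*17 + 7
17 = 2*7 + 3
7 = 2*3 + 1
3 = 3*1 + 0
Back-substitute:
1 = 7 − 2·3
1 = −2·17 + 5·7
1 = 5·27972 − 8227·17
So 17·(-8227) ≡ 1 (mod 27972), hence d ≡ -8227 ≡ 19745 (mod 27972).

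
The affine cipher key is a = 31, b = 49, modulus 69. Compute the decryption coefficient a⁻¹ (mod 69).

gcd(69, 31) by repeated division:
69 = 2·31 + 7
31 = 4·7 + 3
7 = 2·3 + 1
3 = 3·1 + 0
The gcd is 1. Working backward:
1 = 7 − 2·3
1 = −2·31 + 9·7
1 = 9·69 − 20·31
Thus 31·(-20) ≡ 1 (mod 69); reducing, -20 mod 69 = 49.

49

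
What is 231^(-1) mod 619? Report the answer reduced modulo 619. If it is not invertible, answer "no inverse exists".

343

Extended Euclidean algorithm:
619 = 2*231 + 157
231 = 1*157 + 74
157 = 2*74 + 9
74 = 8*9 + 2
9 = 4*2 + 1
2 = 2*1 + 0
gcd = 1, so the inverse exists. Back-substitute:
1 = 9 − 4·2
1 = −4·74 + 33·9
1 = 33·157 − 70·74
1 = −70·231 + 103·157
1 = 103·619 − 276·231
Thus 231·(-276) ≡ 1 (mod 619); reducing, -276 mod 619 = 343.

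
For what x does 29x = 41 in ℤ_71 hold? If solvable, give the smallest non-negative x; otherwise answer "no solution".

21

First find gcd(29, 71):
71 = 2*29 + 13
29 = 2*13 + 3
13 = 4*3 + 1
3 = 3*1 + 0
gcd = 1, so a unique solution mod 71 exists.
Back-substitute for the Bézout coefficients:
1 = 13 − 4·3
1 = −4·29 + 9·13
1 = 9·71 − 22·29
So 29·(-22) ≡ 1 (mod 71), giving 29⁻¹ ≡ 49.
x ≡ 29⁻¹·41 ≡ 49·41 ≡ 21 (mod 71).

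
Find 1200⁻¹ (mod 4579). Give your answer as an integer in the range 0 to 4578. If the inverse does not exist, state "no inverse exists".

2217

Apply the Euclidean algorithm to 4579 and 1200:
4579 = 3*1200 + 979
1200 = 1*979 + 221
979 = 4*221 + 95
221 = 2*95 + 31
95 = 3*31 + 2
31 = 15*2 + 1
2 = 2*1 + 0
The gcd is 1. Working backward:
1 = 31 − 15·2
1 = −15·95 + 46·31
1 = 46·221 − 107·95
1 = −107·979 + 474·221
1 = 474·1200 − 581·979
1 = −581·4579 + 2217·1200
So 1200·2217 ≡ 1 (mod 4579).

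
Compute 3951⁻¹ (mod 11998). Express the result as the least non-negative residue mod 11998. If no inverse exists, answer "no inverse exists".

11667

Extended Euclidean algorithm:
11998 = 3*3951 + 145
3951 = 27*145 + 36
145 = 4*36 + 1
36 = 36*1 + 0
The gcd is 1. Working backward:
1 = 145 − 4·36
1 = −4·3951 + 109·145
1 = 109·11998 − 331·3951
Hence 3951⁻¹ ≡ -331 ≡ 11667 (mod 11998).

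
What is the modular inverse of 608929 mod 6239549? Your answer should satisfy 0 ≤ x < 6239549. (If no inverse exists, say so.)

Run Euclid on (6239549, 608929):
6239549 = 10×608929 + 150259
608929 = 4×150259 + 7893
150259 = 19×7893 + 292
7893 = 27×292 + 9
292 = 32×9 + 4
9 = 2×4 + 1
4 = 4×1 + 0
gcd = 1, so the inverse exists. Back-substitute:
1 = 9 − 2·4
1 = −2·292 + 65·9
1 = 65·7893 − 1757·292
1 = −1757·150259 + 33448·7893
1 = 33448·608929 − 135549·150259
1 = −135549·6239549 + 1388938·608929
So 608929·1388938 ≡ 1 (mod 6239549).

1388938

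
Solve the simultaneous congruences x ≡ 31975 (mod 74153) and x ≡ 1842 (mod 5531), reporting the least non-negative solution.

Write x = 31975 + 74153·k. Then 74153·k ≡ 1842 − 31975 ≡ 3053 (mod 5531).
Need 74153⁻¹ mod 5531. Extended Euclid on (5531, 2250):
5531 = 2×2250 + 1031
2250 = 2×1031 + 188
1031 = 5×188 + 91
188 = 2×91 + 6
91 = 15×6 + 1
6 = 6×1 + 0
Back-substitute:
1 = 91 − 15·6
1 = −15·188 + 31·91
1 = 31·1031 − 170·188
1 = −170·2250 + 371·1031
1 = 371·5531 − 912·2250
74153⁻¹ ≡ 4619 (mod 5531), so k ≡ 4619·3053 ≡ 3288 (mod 5531).
x = 31975 + 74153·3288 = 243847039.

243847039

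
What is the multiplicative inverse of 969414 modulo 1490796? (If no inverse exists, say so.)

Euclidean algorithm on 1490796, 969414:
1490796 = 1·969414 + 521382
969414 = 1·521382 + 448032
521382 = 1·448032 + 73350
448032 = 6·73350 + 7932
73350 = 9·7932 + 1962
7932 = 4·1962 + 84
1962 = 23·84 + 30
84 = 2·30 + 24
30 = 1·24 + 6
24 = 4·6 + 0
Since gcd = 6 > 1, 969414 is not a unit mod 1490796.

no inverse exists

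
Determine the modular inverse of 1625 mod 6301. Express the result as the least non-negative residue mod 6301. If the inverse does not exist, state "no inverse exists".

gcd(6301, 1625) by repeated division:
6301 = 3×1625 + 1426
1625 = 1×1426 + 199
1426 = 7×199 + 33
199 = 6×33 + 1
33 = 33×1 + 0
gcd = 1, so the inverse exists. Back-substitute:
1 = 199 − 6·33
1 = −6·1426 + 43·199
1 = 43·1625 − 49·1426
1 = −49·6301 + 190·1625
So 1625·190 ≡ 1 (mod 6301).

190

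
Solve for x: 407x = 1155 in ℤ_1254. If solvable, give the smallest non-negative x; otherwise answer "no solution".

First find gcd(407, 1254):
1254 = 3*407 + 33
407 = 12*33 + 11
33 = 3*11 + 0
gcd = 11 and 11 | 1155, so solutions exist. Divide through by 11: 37x ≡ 105 (mod 114).
Now find 37⁻¹ mod 114:
114 = 3×37 + 3
37 = 12×3 + 1
3 = 3×1 + 0
Back-substitute:
1 = 37 − 12·3
1 = −12·114 + 37·37
So 37⁻¹ ≡ 37 (mod 114).
Then x ≡ 37·105 ≡ 9 (mod 114); the smallest non-negative solution is x = 9.

9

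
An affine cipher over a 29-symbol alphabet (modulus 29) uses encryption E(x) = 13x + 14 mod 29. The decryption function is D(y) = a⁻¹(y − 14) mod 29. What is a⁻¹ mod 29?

9

gcd(29, 13) by repeated division:
29 = 2·13 + 3
13 = 4·3 + 1
3 = 3·1 + 0
The gcd is 1. Working backward:
1 = 13 − 4·3
1 = −4·29 + 9·13
So 13·9 ≡ 1 (mod 29).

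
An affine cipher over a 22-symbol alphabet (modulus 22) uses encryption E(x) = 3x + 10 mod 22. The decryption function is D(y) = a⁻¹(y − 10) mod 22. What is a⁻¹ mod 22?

15

Extended Euclidean algorithm:
22 = 7*3 + 1
3 = 3*1 + 0
gcd = 1, so the inverse exists. Back-substitute:
1 = 22 − 7·3
Thus 3·(-7) ≡ 1 (mod 22); reducing, -7 mod 22 = 15.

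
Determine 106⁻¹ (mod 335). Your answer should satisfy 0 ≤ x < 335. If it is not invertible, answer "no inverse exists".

256

gcd(335, 106) by repeated division:
335 = 3×106 + 17
106 = 6×17 + 4
17 = 4×4 + 1
4 = 4×1 + 0
Since gcd(106, 335) = 1, back-substitute to write 1 as a combination:
1 = 17 − 4·4
1 = −4·106 + 25·17
1 = 25·335 − 79·106
So 106·(-79) ≡ 1 (mod 335), and -79 ≡ 256 (mod 335).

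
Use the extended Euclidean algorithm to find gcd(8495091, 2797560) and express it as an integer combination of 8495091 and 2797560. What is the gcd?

Euclidean algorithm:
8495091 = 3·2797560 + 102411
2797560 = 27·102411 + 32463
102411 = 3·32463 + 5022
32463 = 6·5022 + 2331
5022 = 2·2331 + 360
2331 = 6·360 + 171
360 = 2·171 + 18
171 = 9·18 + 9
18 = 2·9 + 0
gcd(8495091, 2797560) = 9.
Working backward:
9 = 171 − 9·18
9 = −9·360 + 19·171
9 = 19·2331 − 123·360
9 = −123·5022 + 265·2331
9 = 265·32463 − 1713·5022
9 = −1713·102411 + 5404·32463
9 = 5404·2797560 − 147621·102411
9 = −147621·8495091 + 448267·2797560
So 9 = (-147621)·8495091 + (448267)·2797560.

9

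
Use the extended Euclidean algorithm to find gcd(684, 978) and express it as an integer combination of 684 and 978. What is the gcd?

Repeated division:
978 = 1·684 + 294
684 = 2·294 + 96
294 = 3·96 + 6
96 = 16·6 + 0
gcd(684, 978) = 6.
Working backward:
6 = 294 − 3·96
6 = −3·684 + 7·294
6 = 7·978 − 10·684
So 6 = (7)·978 + (-10)·684.

6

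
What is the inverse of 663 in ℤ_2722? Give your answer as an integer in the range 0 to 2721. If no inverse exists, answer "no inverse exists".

661

Extended Euclidean algorithm:
2722 = 4*663 + 70
663 = 9*70 + 33
70 = 2*33 + 4
33 = 8*4 + 1
4 = 4*1 + 0
Since gcd(663, 2722) = 1, back-substitute to write 1 as a combination:
1 = 33 − 8·4
1 = −8·70 + 17·33
1 = 17·663 − 161·70
1 = −161·2722 + 661·663
So 663·661 ≡ 1 (mod 2722).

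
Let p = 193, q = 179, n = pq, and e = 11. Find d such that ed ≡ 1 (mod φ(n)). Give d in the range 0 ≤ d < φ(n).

3107

φ(n) = (p−1)(q−1) = 192·178 = 34176.
Need d with 11·d ≡ 1 (mod 34176). Apply the extended Euclidean algorithm:
34176 = 3106·11 + 10
11 = 1·10 + 1
10 = 10·1 + 0
Back-substitute:
1 = 11 − 10
1 = −34176 + 3107·11
So 11·3107 ≡ 1 (mod 34176), hence d = 3107.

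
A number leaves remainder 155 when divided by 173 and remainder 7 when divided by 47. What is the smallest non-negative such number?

Write x = 155 + 173·k. Then 173·k ≡ 7 − 155 ≡ 40 (mod 47).
Need 173⁻¹ mod 47. Extended Euclid on (47, 32):
47 = 1×32 + 15
32 = 2×15 + 2
15 = 7×2 + 1
2 = 2×1 + 0
Back-substitute:
1 = 15 − 7·2
1 = −7·32 + 15·15
1 = 15·47 − 22·32
173⁻¹ ≡ 25 (mod 47), so k ≡ 25·40 ≡ 13 (mod 47).
x = 155 + 173·13 = 2404.

2404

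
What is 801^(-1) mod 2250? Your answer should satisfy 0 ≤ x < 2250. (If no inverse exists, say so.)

Compute gcd(801, 2250):
2250 = 2×801 + 648
801 = 1×648 + 153
648 = 4×153 + 36
153 = 4×36 + 9
36 = 4×9 + 0
gcd(801, 2250) = 9 ≠ 1, so 801 has no multiplicative inverse modulo 2250.

no inverse exists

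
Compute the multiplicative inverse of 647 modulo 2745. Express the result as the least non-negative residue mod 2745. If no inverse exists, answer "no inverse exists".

Apply the Euclidean algorithm to 2745 and 647:
2745 = 4*647 + 157
647 = 4*157 + 19
157 = 8*19 + 5
19 = 3*5 + 4
5 = 1*4 + 1
4 = 4*1 + 0
Since gcd(647, 2745) = 1, back-substitute to write 1 as a combination:
1 = 5 − 4
1 = −19 + 4·5
1 = 4·157 − 33·19
1 = −33·647 + 136·157
1 = 136·2745 − 577·647
So 647·(-577) ≡ 1 (mod 2745), and -577 ≡ 2168 (mod 2745).

2168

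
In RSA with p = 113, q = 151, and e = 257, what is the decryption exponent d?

13793

φ(n) = (p−1)(q−1) = 112·150 = 16800.
Need d with 257·d ≡ 1 (mod 16800). Apply the extended Euclidean algorithm:
16800 = 65×257 + 95
257 = 2×95 + 67
95 = 1×67 + 28
67 = 2×28 + 11
28 = 2×11 + 6
11 = 1×6 + 5
6 = 1×5 + 1
5 = 5×1 + 0
Back-substitute:
1 = 6 − 5
1 = −11 + 2·6
1 = 2·28 − 5·11
1 = −5·67 + 12·28
1 = 12·95 − 17·67
1 = −17·257 + 46·95
1 = 46·16800 − 3007·257
So 257·(-3007) ≡ 1 (mod 16800), hence d ≡ -3007 ≡ 13793 (mod 16800).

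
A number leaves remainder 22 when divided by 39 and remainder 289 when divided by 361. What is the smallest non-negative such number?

8953

Write x = 22 + 39·k. Then 39·k ≡ 289 − 22 ≡ 267 (mod 361).
Need 39⁻¹ mod 361. Extended Euclid on (361, 39):
361 = 9*39 + 10
39 = 3*10 + 9
10 = 1*9 + 1
9 = 9*1 + 0
Back-substitute:
1 = 10 − 9
1 = −39 + 4·10
1 = 4·361 − 37·39
39⁻¹ ≡ 324 (mod 361), so k ≡ 324·267 ≡ 229 (mod 361).
x = 22 + 39·229 = 8953.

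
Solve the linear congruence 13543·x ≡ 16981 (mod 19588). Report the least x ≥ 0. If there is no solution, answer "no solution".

11831

First find gcd(13543, 19588):
19588 = 1*13543 + 6045
13543 = 2*6045 + 1453
6045 = 4*1453 + 233
1453 = 6*233 + 55
233 = 4*55 + 13
55 = 4*13 + 3
13 = 4*3 + 1
3 = 3*1 + 0
gcd = 1, so a unique solution mod 19588 exists.
Back-substitute for the Bézout coefficients:
1 = 13 − 4·3
1 = −4·55 + 17·13
1 = 17·233 − 72·55
1 = −72·1453 + 449·233
1 = 449·6045 − 1868·1453
1 = −1868·13543 + 4185·6045
1 = 4185·19588 − 6053·13543
So 13543·(-6053) ≡ 1 (mod 19588), giving 13543⁻¹ ≡ 13535.
x ≡ 13543⁻¹·16981 ≡ 13535·16981 ≡ 11831 (mod 19588).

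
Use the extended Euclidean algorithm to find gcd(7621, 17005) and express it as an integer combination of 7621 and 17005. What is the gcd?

1

Euclidean algorithm:
17005 = 2·7621 + 1763
7621 = 4·1763 + 569
1763 = 3·569 + 56
569 = 10·56 + 9
56 = 6·9 + 2
9 = 4·2 + 1
2 = 2·1 + 0
gcd(7621, 17005) = 1.
Express as a combination:
1 = 9 − 4·2
1 = −4·56 + 25·9
1 = 25·569 − 254·56
1 = −254·1763 + 787·569
1 = 787·7621 − 3402·1763
1 = −3402·17005 + 7591·7621
So 1 = (-3402)·17005 + (7591)·7621.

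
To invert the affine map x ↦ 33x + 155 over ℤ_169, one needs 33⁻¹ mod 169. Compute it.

Apply the Euclidean algorithm to 169 and 33:
169 = 5*33 + 4
33 = 8*4 + 1
4 = 4*1 + 0
The gcd is 1. Working backward:
1 = 33 − 8·4
1 = −8·169 + 41·33
So 33·41 ≡ 1 (mod 169).

41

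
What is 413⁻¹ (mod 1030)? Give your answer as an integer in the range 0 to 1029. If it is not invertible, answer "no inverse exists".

207

Extended Euclidean algorithm:
1030 = 2·413 + 204
413 = 2·204 + 5
204 = 40·5 + 4
5 = 1·4 + 1
4 = 4·1 + 0
gcd = 1, so the inverse exists. Back-substitute:
1 = 5 − 4
1 = −204 + 41·5
1 = 41·413 − 83·204
1 = −83·1030 + 207·413
So 413·207 ≡ 1 (mod 1030).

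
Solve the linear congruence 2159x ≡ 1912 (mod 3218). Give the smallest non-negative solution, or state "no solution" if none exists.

First find gcd(2159, 3218):
3218 = 1*2159 + 1059
2159 = 2*1059 + 41
1059 = 25*41 + 34
41 = 1*34 + 7
34 = 4*7 + 6
7 = 1*6 + 1
6 = 6*1 + 0
gcd = 1, so a unique solution mod 3218 exists.
Back-substitute for the Bézout coefficients:
1 = 7 − 6
1 = −34 + 5·7
1 = 5·41 − 6·34
1 = −6·1059 + 155·41
1 = 155·2159 − 316·1059
1 = −316·3218 + 471·2159
So 2159·(471) ≡ 1 (mod 3218), giving 2159⁻¹ ≡ 471.
x ≡ 2159⁻¹·1912 ≡ 471·1912 ≡ 2730 (mod 3218).

2730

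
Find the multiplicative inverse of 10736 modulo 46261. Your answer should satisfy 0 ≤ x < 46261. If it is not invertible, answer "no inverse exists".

6011

Apply the Euclidean algorithm to 46261 and 10736:
46261 = 4·10736 + 3317
10736 = 3·3317 + 785
3317 = 4·785 + 177
785 = 4·177 + 77
177 = 2·77 + 23
77 = 3·23 + 8
23 = 2·8 + 7
8 = 1·7 + 1
7 = 7·1 + 0
The gcd is 1. Working backward:
1 = 8 − 7
1 = −23 + 3·8
1 = 3·77 − 10·23
1 = −10·177 + 23·77
1 = 23·785 − 102·177
1 = −102·3317 + 431·785
1 = 431·10736 − 1395·3317
1 = −1395·46261 + 6011·10736
So 10736·6011 ≡ 1 (mod 46261).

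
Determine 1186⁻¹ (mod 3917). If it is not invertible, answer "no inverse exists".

Run Euclid on (3917, 1186):
3917 = 3×1186 + 359
1186 = 3×359 + 109
359 = 3×109 + 32
109 = 3×32 + 13
32 = 2×13 + 6
13 = 2×6 + 1
6 = 6×1 + 0
Since gcd(1186, 3917) = 1, back-substitute to write 1 as a combination:
1 = 13 − 2·6
1 = −2·32 + 5·13
1 = 5·109 − 17·32
1 = −17·359 + 56·109
1 = 56·1186 − 185·359
1 = −185·3917 + 611·1186
So 1186·611 ≡ 1 (mod 3917).

611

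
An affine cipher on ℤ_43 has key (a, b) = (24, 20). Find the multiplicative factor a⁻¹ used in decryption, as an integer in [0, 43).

9

Apply the Euclidean algorithm to 43 and 24:
43 = 1*24 + 19
24 = 1*19 + 5
19 = 3*5 + 4
5 = 1*4 + 1
4 = 4*1 + 0
gcd = 1, so the inverse exists. Back-substitute:
1 = 5 − 4
1 = −19 + 4·5
1 = 4·24 − 5·19
1 = −5·43 + 9·24
So 24·9 ≡ 1 (mod 43).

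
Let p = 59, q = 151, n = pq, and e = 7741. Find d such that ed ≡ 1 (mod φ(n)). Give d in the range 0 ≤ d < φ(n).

φ(n) = (p−1)(q−1) = 58·150 = 8700.
Need d with 7741·d ≡ 1 (mod 8700). Apply the extended Euclidean algorithm:
8700 = 1·7741 + 959
7741 = 8·959 + 69
959 = 13·69 + 62
69 = 1·62 + 7
62 = 8·7 + 6
7 = 1·6 + 1
6 = 6·1 + 0
Back-substitute:
1 = 7 − 6
1 = −62 + 9·7
1 = 9·69 − 10·62
1 = −10·959 + 139·69
1 = 139·7741 − 1122·959
1 = −1122·8700 + 1261·7741
So 7741·1261 ≡ 1 (mod 8700), hence d = 1261.

1261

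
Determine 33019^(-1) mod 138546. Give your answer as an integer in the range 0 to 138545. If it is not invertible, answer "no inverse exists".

107689

gcd(138546, 33019) by repeated division:
138546 = 4×33019 + 6470
33019 = 5×6470 + 669
6470 = 9×669 + 449
669 = 1×449 + 220
449 = 2×220 + 9
220 = 24×9 + 4
9 = 2×4 + 1
4 = 4×1 + 0
Since gcd(33019, 138546) = 1, back-substitute to write 1 as a combination:
1 = 9 − 2·4
1 = −2·220 + 49·9
1 = 49·449 − 100·220
1 = −100·669 + 149·449
1 = 149·6470 − 1441·669
1 = −1441·33019 + 7354·6470
1 = 7354·138546 − 30857·33019
Thus 33019·(-30857) ≡ 1 (mod 138546); reducing, -30857 mod 138546 = 107689.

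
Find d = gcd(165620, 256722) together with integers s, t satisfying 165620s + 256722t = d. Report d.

2

Repeated division:
256722 = 1*165620 + 91102
165620 = 1*91102 + 74518
91102 = 1*74518 + 16584
74518 = 4*16584 + 8182
16584 = 2*8182 + 220
8182 = 37*220 + 42
220 = 5*42 + 10
42 = 4*10 + 2
10 = 5*2 + 0
gcd(165620, 256722) = 2.
Express as a combination:
2 = 42 − 4·10
2 = −4·220 + 21·42
2 = 21·8182 − 781·220
2 = −781·16584 + 1583·8182
2 = 1583·74518 − 7113·16584
2 = −7113·91102 + 8696·74518
2 = 8696·165620 − 15809·91102
2 = −15809·256722 + 24505·165620
So 2 = (-15809)·256722 + (24505)·165620.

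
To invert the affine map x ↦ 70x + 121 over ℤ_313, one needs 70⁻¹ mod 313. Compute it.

237

gcd(313, 70) by repeated division:
313 = 4·70 + 33
70 = 2·33 + 4
33 = 8·4 + 1
4 = 4·1 + 0
gcd = 1, so the inverse exists. Back-substitute:
1 = 33 − 8·4
1 = −8·70 + 17·33
1 = 17·313 − 76·70
Thus 70·(-76) ≡ 1 (mod 313); reducing, -76 mod 313 = 237.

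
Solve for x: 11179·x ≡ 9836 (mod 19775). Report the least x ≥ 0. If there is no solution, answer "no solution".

no solution

gcd(11179, 19775):
19775 = 1·11179 + 8596
11179 = 1·8596 + 2583
8596 = 3·2583 + 847
2583 = 3·847 + 42
847 = 20·42 + 7
42 = 6·7 + 0
gcd = 7, but 7 ∤ 9836, so the congruence has no solution.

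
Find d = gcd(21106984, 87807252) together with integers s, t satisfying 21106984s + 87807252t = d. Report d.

Repeated division:
87807252 = 4·21106984 + 3379316
21106984 = 6·3379316 + 831088
3379316 = 4·831088 + 54964
831088 = 15·54964 + 6628
54964 = 8·6628 + 1940
6628 = 3·1940 + 808
1940 = 2·808 + 324
808 = 2·324 + 160
324 = 2·160 + 4
160 = 40·4 + 0
gcd(21106984, 87807252) = 4.
Working backward:
4 = 324 − 2·160
4 = −2·808 + 5·324
4 = 5·1940 − 12·808
4 = −12·6628 + 41·1940
4 = 41·54964 − 340·6628
4 = −340·831088 + 5141·54964
4 = 5141·3379316 − 20904·831088
4 = −20904·21106984 + 130565·3379316
4 = 130565·87807252 − 543164·21106984
So 4 = (130565)·87807252 + (-543164)·21106984.

4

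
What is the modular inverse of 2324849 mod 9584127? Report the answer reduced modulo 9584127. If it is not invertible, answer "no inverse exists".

gcd(9584127, 2324849) by repeated division:
9584127 = 4×2324849 + 284731
2324849 = 8×284731 + 47001
284731 = 6×47001 + 2725
47001 = 17×2725 + 676
2725 = 4×676 + 21
676 = 32×21 + 4
21 = 5×4 + 1
4 = 4×1 + 0
gcd = 1, so the inverse exists. Back-substitute:
1 = 21 − 5·4
1 = −5·676 + 161·21
1 = 161·2725 − 649·676
1 = −649·47001 + 11194·2725
1 = 11194·284731 − 67813·47001
1 = −67813·2324849 + 553698·284731
1 = 553698·9584127 − 2282605·2324849
So 2324849·(-2282605) ≡ 1 (mod 9584127), and -2282605 ≡ 7301522 (mod 9584127).

7301522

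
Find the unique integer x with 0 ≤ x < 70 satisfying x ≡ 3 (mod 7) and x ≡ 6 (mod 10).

66

Write x = 3 + 7·k. Then 7·k ≡ 6 − 3 ≡ 3 (mod 10).
Need 7⁻¹ mod 10. Extended Euclid on (10, 7):
10 = 1×7 + 3
7 = 2×3 + 1
3 = 3×1 + 0
Back-substitute:
1 = 7 − 2·3
1 = −2·10 + 3·7
7⁻¹ ≡ 3 (mod 10), so k ≡ 3·3 ≡ 9 (mod 10).
x = 3 + 7·9 = 66.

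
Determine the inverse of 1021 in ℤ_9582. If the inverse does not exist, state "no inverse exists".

Apply the Euclidean algorithm to 9582 and 1021:
9582 = 9×1021 + 393
1021 = 2×393 + 235
393 = 1×235 + 158
235 = 1×158 + 77
158 = 2×77 + 4
77 = 19×4 + 1
4 = 4×1 + 0
Since gcd(1021, 9582) = 1, back-substitute to write 1 as a combination:
1 = 77 − 19·4
1 = −19·158 + 39·77
1 = 39·235 − 58·158
1 = −58·393 + 97·235
1 = 97·1021 − 252·393
1 = −252·9582 + 2365·1021
So 1021·2365 ≡ 1 (mod 9582).

2365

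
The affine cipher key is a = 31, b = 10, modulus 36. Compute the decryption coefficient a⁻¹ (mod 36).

7

Extended Euclidean algorithm:
36 = 1*31 + 5
31 = 6*5 + 1
5 = 5*1 + 0
gcd = 1, so the inverse exists. Back-substitute:
1 = 31 − 6·5
1 = −6·36 + 7·31
So 31·7 ≡ 1 (mod 36).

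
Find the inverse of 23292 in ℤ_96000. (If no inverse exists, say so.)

Euclidean algorithm on 96000, 23292:
96000 = 4·23292 + 2832
23292 = 8·2832 + 636
2832 = 4·636 + 288
636 = 2·288 + 60
288 = 4·60 + 48
60 = 1·48 + 12
48 = 4·12 + 0
The gcd is 12, not 1, hence no inverse exists.

no inverse exists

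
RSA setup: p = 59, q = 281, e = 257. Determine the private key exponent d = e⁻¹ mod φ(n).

φ(n) = (p−1)(q−1) = 58·280 = 16240.
Need d with 257·d ≡ 1 (mod 16240). Apply the extended Euclidean algorithm:
16240 = 63×257 + 49
257 = 5×49 + 12
49 = 4×12 + 1
12 = 12×1 + 0
Back-substitute:
1 = 49 − 4·12
1 = −4·257 + 21·49
1 = 21·16240 − 1327·257
So 257·(-1327) ≡ 1 (mod 16240), hence d ≡ -1327 ≡ 14913 (mod 16240).

14913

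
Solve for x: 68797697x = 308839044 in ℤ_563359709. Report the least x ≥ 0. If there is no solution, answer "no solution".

222801169

First find gcd(68797697, 563359709):
563359709 = 8*68797697 + 12978133
68797697 = 5*12978133 + 3907032
12978133 = 3*3907032 + 1257037
3907032 = 3*1257037 + 135921
1257037 = 9*135921 + 33748
135921 = 4*33748 + 929
33748 = 36*929 + 304
929 = 3*304 + 17
304 = 17*17 + 15
17 = 1*15 + 2
15 = 7*2 + 1
2 = 2*1 + 0
gcd = 1, so a unique solution mod 563359709 exists.
Back-substitute for the Bézout coefficients:
1 = 15 − 7·2
1 = −7·17 + 8·15
1 = 8·304 − 143·17
1 = −143·929 + 437·304
1 = 437·33748 − 15875·929
1 = −15875·135921 + 63937·33748
1 = 63937·1257037 − 591308·135921
1 = −591308·3907032 + 1837861·1257037
1 = 1837861·12978133 − 6104891·3907032
1 = −6104891·68797697 + 32362316·12978133
1 = 32362316·563359709 − 265003419·68797697
So 68797697·(-265003419) ≡ 1 (mod 563359709), giving 68797697⁻¹ ≡ 298356290.
x ≡ 68797697⁻¹·308839044 ≡ 298356290·308839044 ≡ 222801169 (mod 563359709).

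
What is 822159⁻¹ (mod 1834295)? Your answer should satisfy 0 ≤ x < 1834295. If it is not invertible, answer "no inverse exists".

1458219

Extended Euclidean algorithm:
1834295 = 2×822159 + 189977
822159 = 4×189977 + 62251
189977 = 3×62251 + 3224
62251 = 19×3224 + 995
3224 = 3×995 + 239
995 = 4×239 + 39
239 = 6×39 + 5
39 = 7×5 + 4
5 = 1×4 + 1
4 = 4×1 + 0
gcd = 1, so the inverse exists. Back-substitute:
1 = 5 − 4
1 = −39 + 8·5
1 = 8·239 − 49·39
1 = −49·995 + 204·239
1 = 204·3224 − 661·995
1 = −661·62251 + 12763·3224
1 = 12763·189977 − 38950·62251
1 = −38950·822159 + 168563·189977
1 = 168563·1834295 − 376076·822159
So 822159·(-376076) ≡ 1 (mod 1834295), and -376076 ≡ 1458219 (mod 1834295).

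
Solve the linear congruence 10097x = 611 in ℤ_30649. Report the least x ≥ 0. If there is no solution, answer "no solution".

24223

First find gcd(10097, 30649):
30649 = 3·10097 + 358
10097 = 28·358 + 73
358 = 4·73 + 66
73 = 1·66 + 7
66 = 9·7 + 3
7 = 2·3 + 1
3 = 3·1 + 0
gcd = 1, so a unique solution mod 30649 exists.
Back-substitute for the Bézout coefficients:
1 = 7 − 2·3
1 = −2·66 + 19·7
1 = 19·73 − 21·66
1 = −21·358 + 103·73
1 = 103·10097 − 2905·358
1 = −2905·30649 + 8818·10097
So 10097·(8818) ≡ 1 (mod 30649), giving 10097⁻¹ ≡ 8818.
x ≡ 10097⁻¹·611 ≡ 8818·611 ≡ 24223 (mod 30649).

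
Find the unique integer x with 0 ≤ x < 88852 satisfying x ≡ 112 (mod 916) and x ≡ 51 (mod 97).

Write x = 112 + 916·k. Then 916·k ≡ 51 − 112 ≡ 36 (mod 97).
Need 916⁻¹ mod 97. Extended Euclid on (97, 43):
97 = 2*43 + 11
43 = 3*11 + 10
11 = 1*10 + 1
10 = 10*1 + 0
Back-substitute:
1 = 11 − 10
1 = −43 + 4·11
1 = 4·97 − 9·43
916⁻¹ ≡ 88 (mod 97), so k ≡ 88·36 ≡ 64 (mod 97).
x = 112 + 916·64 = 58736.

58736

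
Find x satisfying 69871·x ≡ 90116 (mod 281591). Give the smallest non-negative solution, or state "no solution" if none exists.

First find gcd(69871, 281591):
281591 = 4·69871 + 2107
69871 = 33·2107 + 340
2107 = 6·340 + 67
340 = 5·67 + 5
67 = 13·5 + 2
5 = 2·2 + 1
2 = 2·1 + 0
gcd = 1, so a unique solution mod 281591 exists.
Back-substitute for the Bézout coefficients:
1 = 5 − 2·2
1 = −2·67 + 27·5
1 = 27·340 − 137·67
1 = −137·2107 + 849·340
1 = 849·69871 − 28154·2107
1 = −28154·281591 + 113465·69871
So 69871·(113465) ≡ 1 (mod 281591), giving 69871⁻¹ ≡ 113465.
x ≡ 69871⁻¹·90116 ≡ 113465·90116 ≡ 161139 (mod 281591).

161139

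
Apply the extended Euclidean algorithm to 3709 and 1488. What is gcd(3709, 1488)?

Euclidean algorithm:
3709 = 2*1488 + 733
1488 = 2*733 + 22
733 = 33*22 + 7
22 = 3*7 + 1
7 = 7*1 + 0
gcd(3709, 1488) = 1.
Back-substituting:
1 = 22 − 3·7
1 = −3·733 + 100·22
1 = 100·1488 − 203·733
1 = −203·3709 + 506·1488
So 1 = (-203)·3709 + (506)·1488.

1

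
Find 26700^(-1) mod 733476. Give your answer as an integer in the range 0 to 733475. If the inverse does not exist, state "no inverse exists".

Compute gcd(26700, 733476):
733476 = 27×26700 + 12576
26700 = 2×12576 + 1548
12576 = 8×1548 + 192
1548 = 8×192 + 12
192 = 16×12 + 0
gcd(26700, 733476) = 12 ≠ 1, so 26700 has no multiplicative inverse modulo 733476.

no inverse exists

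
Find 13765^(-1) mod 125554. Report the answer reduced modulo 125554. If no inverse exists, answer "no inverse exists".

51681

Apply the Euclidean algorithm to 125554 and 13765:
125554 = 9×13765 + 1669
13765 = 8×1669 + 413
1669 = 4×413 + 17
413 = 24×17 + 5
17 = 3×5 + 2
5 = 2×2 + 1
2 = 2×1 + 0
gcd = 1, so the inverse exists. Back-substitute:
1 = 5 − 2·2
1 = −2·17 + 7·5
1 = 7·413 − 170·17
1 = −170·1669 + 687·413
1 = 687·13765 − 5666·1669
1 = −5666·125554 + 51681·13765
So 13765·51681 ≡ 1 (mod 125554).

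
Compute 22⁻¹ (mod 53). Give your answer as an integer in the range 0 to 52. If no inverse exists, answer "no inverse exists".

41

Apply the Euclidean algorithm to 53 and 22:
53 = 2×22 + 9
22 = 2×9 + 4
9 = 2×4 + 1
4 = 4×1 + 0
Since gcd(22, 53) = 1, back-substitute to write 1 as a combination:
1 = 9 − 2·4
1 = −2·22 + 5·9
1 = 5·53 − 12·22
Hence 22⁻¹ ≡ -12 ≡ 41 (mod 53).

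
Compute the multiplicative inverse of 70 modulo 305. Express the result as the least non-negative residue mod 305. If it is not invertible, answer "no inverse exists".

no inverse exists

Compute gcd(70, 305):
305 = 4×70 + 25
70 = 2×25 + 20
25 = 1×20 + 5
20 = 4×5 + 0
Since gcd = 5 > 1, 70 is not a unit mod 305.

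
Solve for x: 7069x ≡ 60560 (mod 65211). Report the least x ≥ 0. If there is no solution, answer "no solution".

23855

First find gcd(7069, 65211):
65211 = 9×7069 + 1590
7069 = 4×1590 + 709
1590 = 2×709 + 172
709 = 4×172 + 21
172 = 8×21 + 4
21 = 5×4 + 1
4 = 4×1 + 0
gcd = 1, so a unique solution mod 65211 exists.
Back-substitute for the Bézout coefficients:
1 = 21 − 5·4
1 = −5·172 + 41·21
1 = 41·709 − 169·172
1 = −169·1590 + 379·709
1 = 379·7069 − 1685·1590
1 = −1685·65211 + 15544·7069
So 7069·(15544) ≡ 1 (mod 65211), giving 7069⁻¹ ≡ 15544.
x ≡ 7069⁻¹·60560 ≡ 15544·60560 ≡ 23855 (mod 65211).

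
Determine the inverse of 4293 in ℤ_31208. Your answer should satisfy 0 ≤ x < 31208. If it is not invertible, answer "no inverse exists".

Extended Euclidean algorithm:
31208 = 7×4293 + 1157
4293 = 3×1157 + 822
1157 = 1×822 + 335
822 = 2×335 + 152
335 = 2×152 + 31
152 = 4×31 + 28
31 = 1×28 + 3
28 = 9×3 + 1
3 = 3×1 + 0
Since gcd(4293, 31208) = 1, back-substitute to write 1 as a combination:
1 = 28 − 9·3
1 = −9·31 + 10·28
1 = 10·152 − 49·31
1 = −49·335 + 108·152
1 = 108·822 − 265·335
1 = −265·1157 + 373·822
1 = 373·4293 − 1384·1157
1 = −1384·31208 + 10061·4293
So 4293·10061 ≡ 1 (mod 31208).

10061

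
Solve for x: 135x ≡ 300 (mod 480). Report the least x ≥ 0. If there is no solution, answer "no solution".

First find gcd(135, 480):
480 = 3·135 + 75
135 = 1·75 + 60
75 = 1·60 + 15
60 = 4·15 + 0
gcd = 15 and 15 | 300, so solutions exist. Divide through by 15: 9x ≡ 20 (mod 32).
Now find 9⁻¹ mod 32:
32 = 3×9 + 5
9 = 1×5 + 4
5 = 1×4 + 1
4 = 4×1 + 0
Back-substitute:
1 = 5 − 4
1 = −9 + 2·5
1 = 2·32 − 7·9
So 9·(-7) ≡ 1 (mod 32), i.e. 9⁻¹ ≡ 25.
Then x ≡ 25·20 ≡ 20 (mod 32); the smallest non-negative solution is x = 20.

20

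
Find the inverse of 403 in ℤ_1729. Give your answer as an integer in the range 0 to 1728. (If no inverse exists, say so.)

Euclidean algorithm on 1729, 403:
1729 = 4×403 + 117
403 = 3×117 + 52
117 = 2×52 + 13
52 = 4×13 + 0
The gcd is 13, not 1, hence no inverse exists.

no inverse exists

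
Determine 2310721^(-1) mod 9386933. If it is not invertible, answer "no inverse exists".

gcd(9386933, 2310721) by repeated division:
9386933 = 4×2310721 + 144049
2310721 = 16×144049 + 5937
144049 = 24×5937 + 1561
5937 = 3×1561 + 1254
1561 = 1×1254 + 307
1254 = 4×307 + 26
307 = 11×26 + 21
26 = 1×21 + 5
21 = 4×5 + 1
5 = 5×1 + 0
Since gcd(2310721, 9386933) = 1, back-substitute to write 1 as a combination:
1 = 21 − 4·5
1 = −4·26 + 5·21
1 = 5·307 − 59·26
1 = −59·1254 + 241·307
1 = 241·1561 − 300·1254
1 = −300·5937 + 1141·1561
1 = 1141·144049 − 27684·5937
1 = −27684·2310721 + 444085·144049
1 = 444085·9386933 − 1804024·2310721
Thus 2310721·(-1804024) ≡ 1 (mod 9386933); reducing, -1804024 mod 9386933 = 7582909.

7582909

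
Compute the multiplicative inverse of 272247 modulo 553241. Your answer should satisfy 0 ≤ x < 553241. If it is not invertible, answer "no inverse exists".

Apply the Euclidean algorithm to 553241 and 272247:
553241 = 2·272247 + 8747
272247 = 31·8747 + 1090
8747 = 8·1090 + 27
1090 = 40·27 + 10
27 = 2·10 + 7
10 = 1·7 + 3
7 = 2·3 + 1
3 = 3·1 + 0
The gcd is 1. Working backward:
1 = 7 − 2·3
1 = −2·10 + 3·7
1 = 3·27 − 8·10
1 = −8·1090 + 323·27
1 = 323·8747 − 2592·1090
1 = −2592·272247 + 80675·8747
1 = 80675·553241 − 163942·272247
Hence 272247⁻¹ ≡ -163942 ≡ 389299 (mod 553241).

389299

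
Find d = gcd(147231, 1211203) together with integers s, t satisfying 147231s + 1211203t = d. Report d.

Apply Euclid's algorithm to 1211203 and 147231:
1211203 = 8*147231 + 33355
147231 = 4*33355 + 13811
33355 = 2*13811 + 5733
13811 = 2*5733 + 2345
5733 = 2*2345 + 1043
2345 = 2*1043 + 259
1043 = 4*259 + 7
259 = 37*7 + 0
gcd(147231, 1211203) = 7.
Back-substituting:
7 = 1043 − 4·259
7 = −4·2345 + 9·1043
7 = 9·5733 − 22·2345
7 = −22·13811 + 53·5733
7 = 53·33355 − 128·13811
7 = −128·147231 + 565·33355
7 = 565·1211203 − 4648·147231
So 7 = (565)·1211203 + (-4648)·147231.

7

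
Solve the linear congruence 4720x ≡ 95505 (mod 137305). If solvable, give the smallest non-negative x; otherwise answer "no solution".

10929

First find gcd(4720, 137305):
137305 = 29×4720 + 425
4720 = 11×425 + 45
425 = 9×45 + 20
45 = 2×20 + 5
20 = 4×5 + 0
gcd = 5 and 5 | 95505, so solutions exist. Divide through by 5: 944x ≡ 19101 (mod 27461).
Now find 944⁻¹ mod 27461:
27461 = 29·944 + 85
944 = 11·85 + 9
85 = 9·9 + 4
9 = 2·4 + 1
4 = 4·1 + 0
Back-substitute:
1 = 9 − 2·4
1 = −2·85 + 19·9
1 = 19·944 − 211·85
1 = −211·27461 + 6138·944
So 944⁻¹ ≡ 6138 (mod 27461).
Then x ≡ 6138·19101 ≡ 10929 (mod 27461); the smallest non-negative solution is x = 10929.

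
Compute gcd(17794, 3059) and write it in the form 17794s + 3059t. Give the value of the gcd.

Euclidean algorithm:
17794 = 5×3059 + 2499
3059 = 1×2499 + 560
2499 = 4×560 + 259
560 = 2×259 + 42
259 = 6×42 + 7
42 = 6×7 + 0
gcd(17794, 3059) = 7.
Working backward:
7 = 259 − 6·42
7 = −6·560 + 13·259
7 = 13·2499 − 58·560
7 = −58·3059 + 71·2499
7 = 71·17794 − 413·3059
So 7 = (71)·17794 + (-413)·3059.

7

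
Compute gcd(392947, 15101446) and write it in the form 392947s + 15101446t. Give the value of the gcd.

Repeated division:
15101446 = 38·392947 + 169460
392947 = 2·169460 + 54027
169460 = 3·54027 + 7379
54027 = 7·7379 + 2374
7379 = 3·2374 + 257
2374 = 9·257 + 61
257 = 4·61 + 13
61 = 4·13 + 9
13 = 1·9 + 4
9 = 2·4 + 1
4 = 4·1 + 0
gcd(392947, 15101446) = 1.
Express as a combination:
1 = 9 − 2·4
1 = −2·13 + 3·9
1 = 3·61 − 14·13
1 = −14·257 + 59·61
1 = 59·2374 − 545·257
1 = −545·7379 + 1694·2374
1 = 1694·54027 − 12403·7379
1 = −12403·169460 + 38903·54027
1 = 38903·392947 − 90209·169460
1 = −90209·15101446 + 3466845·392947
So 1 = (-90209)·15101446 + (3466845)·392947.

1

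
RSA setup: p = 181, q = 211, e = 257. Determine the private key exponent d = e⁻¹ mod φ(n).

φ(n) = (p−1)(q−1) = 180·210 = 37800.
Need d with 257·d ≡ 1 (mod 37800). Apply the extended Euclidean algorithm:
37800 = 147×257 + 21
257 = 12×21 + 5
21 = 4×5 + 1
5 = 5×1 + 0
Back-substitute:
1 = 21 − 4·5
1 = −4·257 + 49·21
1 = 49·37800 − 7207·257
So 257·(-7207) ≡ 1 (mod 37800), hence d ≡ -7207 ≡ 30593 (mod 37800).

30593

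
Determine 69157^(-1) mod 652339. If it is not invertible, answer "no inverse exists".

79150

Run Euclid on (652339, 69157):
652339 = 9×69157 + 29926
69157 = 2×29926 + 9305
29926 = 3×9305 + 2011
9305 = 4×2011 + 1261
2011 = 1×1261 + 750
1261 = 1×750 + 511
750 = 1×511 + 239
511 = 2×239 + 33
239 = 7×33 + 8
33 = 4×8 + 1
8 = 8×1 + 0
gcd = 1, so the inverse exists. Back-substitute:
1 = 33 − 4·8
1 = −4·239 + 29·33
1 = 29·511 − 62·239
1 = −62·750 + 91·511
1 = 91·1261 − 153·750
1 = −153·2011 + 244·1261
1 = 244·9305 − 1129·2011
1 = −1129·29926 + 3631·9305
1 = 3631·69157 − 8391·29926
1 = −8391·652339 + 79150·69157
So 69157·79150 ≡ 1 (mod 652339).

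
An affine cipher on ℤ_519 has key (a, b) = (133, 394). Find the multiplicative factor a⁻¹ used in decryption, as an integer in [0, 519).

160

Apply the Euclidean algorithm to 519 and 133:
519 = 3×133 + 120
133 = 1×120 + 13
120 = 9×13 + 3
13 = 4×3 + 1
3 = 3×1 + 0
Since gcd(133, 519) = 1, back-substitute to write 1 as a combination:
1 = 13 − 4·3
1 = −4·120 + 37·13
1 = 37·133 − 41·120
1 = −41·519 + 160·133
So 133·160 ≡ 1 (mod 519).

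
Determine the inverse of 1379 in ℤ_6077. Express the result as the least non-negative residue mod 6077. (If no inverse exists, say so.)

Extended Euclidean algorithm:
6077 = 4·1379 + 561
1379 = 2·561 + 257
561 = 2·257 + 47
257 = 5·47 + 22
47 = 2·22 + 3
22 = 7·3 + 1
3 = 3·1 + 0
gcd = 1, so the inverse exists. Back-substitute:
1 = 22 − 7·3
1 = −7·47 + 15·22
1 = 15·257 − 82·47
1 = −82·561 + 179·257
1 = 179·1379 − 440·561
1 = −440·6077 + 1939·1379
So 1379·1939 ≡ 1 (mod 6077).

1939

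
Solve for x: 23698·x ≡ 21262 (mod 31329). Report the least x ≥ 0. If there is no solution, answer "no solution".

19876

First find gcd(23698, 31329):
31329 = 1×23698 + 7631
23698 = 3×7631 + 805
7631 = 9×805 + 386
805 = 2×386 + 33
386 = 11×33 + 23
33 = 1×23 + 10
23 = 2×10 + 3
10 = 3×3 + 1
3 = 3×1 + 0
gcd = 1, so a unique solution mod 31329 exists.
Back-substitute for the Bézout coefficients:
1 = 10 − 3·3
1 = −3·23 + 7·10
1 = 7·33 − 10·23
1 = −10·386 + 117·33
1 = 117·805 − 244·386
1 = −244·7631 + 2313·805
1 = 2313·23698 − 7183·7631
1 = −7183·31329 + 9496·23698
So 23698·(9496) ≡ 1 (mod 31329), giving 23698⁻¹ ≡ 9496.
x ≡ 23698⁻¹·21262 ≡ 9496·21262 ≡ 19876 (mod 31329).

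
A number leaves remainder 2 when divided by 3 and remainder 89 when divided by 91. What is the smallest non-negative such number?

89

Write x = 2 + 3·k. Then 3·k ≡ 89 − 2 ≡ 87 (mod 91).
Need 3⁻¹ mod 91. Extended Euclid on (91, 3):
91 = 30·3 + 1
3 = 3·1 + 0
Back-substitute:
1 = 91 − 30·3
3⁻¹ ≡ 61 (mod 91), so k ≡ 61·87 ≡ 29 (mod 91).
x = 2 + 3·29 = 89.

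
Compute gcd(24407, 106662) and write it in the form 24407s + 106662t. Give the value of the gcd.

1

Euclidean algorithm:
106662 = 4*24407 + 9034
24407 = 2*9034 + 6339
9034 = 1*6339 + 2695
6339 = 2*2695 + 949
2695 = 2*949 + 797
949 = 1*797 + 152
797 = 5*152 + 37
152 = 4*37 + 4
37 = 9*4 + 1
4 = 4*1 + 0
gcd(24407, 106662) = 1.
Express as a combination:
1 = 37 − 9·4
1 = −9·152 + 37·37
1 = 37·797 − 194·152
1 = −194·949 + 231·797
1 = 231·2695 − 656·949
1 = −656·6339 + 1543·2695
1 = 1543·9034 − 2199·6339
1 = −2199·24407 + 5941·9034
1 = 5941·106662 − 25963·24407
So 1 = (5941)·106662 + (-25963)·24407.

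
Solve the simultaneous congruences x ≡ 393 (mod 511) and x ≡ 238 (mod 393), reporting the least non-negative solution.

11635

Write x = 393 + 511·k. Then 511·k ≡ 238 − 393 ≡ 238 (mod 393).
Need 511⁻¹ mod 393. Extended Euclid on (393, 118):
393 = 3×118 + 39
118 = 3×39 + 1
39 = 39×1 + 0
Back-substitute:
1 = 118 − 3·39
1 = −3·393 + 10·118
511⁻¹ ≡ 10 (mod 393), so k ≡ 10·238 ≡ 22 (mod 393).
x = 393 + 511·22 = 11635.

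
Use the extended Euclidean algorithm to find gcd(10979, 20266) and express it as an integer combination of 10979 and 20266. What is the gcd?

1

Apply Euclid's algorithm to 20266 and 10979:
20266 = 1·10979 + 9287
10979 = 1·9287 + 1692
9287 = 5·1692 + 827
1692 = 2·827 + 38
827 = 21·38 + 29
38 = 1·29 + 9
29 = 3·9 + 2
9 = 4·2 + 1
2 = 2·1 + 0
gcd(10979, 20266) = 1.
Working backward:
1 = 9 − 4·2
1 = −4·29 + 13·9
1 = 13·38 − 17·29
1 = −17·827 + 370·38
1 = 370·1692 − 757·827
1 = −757·9287 + 4155·1692
1 = 4155·10979 − 4912·9287
1 = −4912·20266 + 9067·10979
So 1 = (-4912)·20266 + (9067)·10979.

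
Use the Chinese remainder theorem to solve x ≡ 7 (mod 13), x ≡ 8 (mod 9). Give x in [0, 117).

98

Write x = 7 + 13·k. Then 13·k ≡ 8 − 7 ≡ 1 (mod 9).
Need 13⁻¹ mod 9. Extended Euclid on (9, 4):
9 = 2*4 + 1
4 = 4*1 + 0
Back-substitute:
1 = 9 − 2·4
13⁻¹ ≡ 7 (mod 9), so k ≡ 7·1 ≡ 7 (mod 9).
x = 7 + 13·7 = 98.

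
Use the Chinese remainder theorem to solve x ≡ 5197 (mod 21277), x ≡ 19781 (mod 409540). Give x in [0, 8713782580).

7411465161

Write x = 5197 + 21277·k. Then 21277·k ≡ 19781 − 5197 ≡ 14584 (mod 409540).
Need 21277⁻¹ mod 409540. Extended Euclid on (409540, 21277):
409540 = 19·21277 + 5277
21277 = 4·5277 + 169
5277 = 31·169 + 38
169 = 4·38 + 17
38 = 2·17 + 4
17 = 4·4 + 1
4 = 4·1 + 0
Back-substitute:
1 = 17 − 4·4
1 = −4·38 + 9·17
1 = 9·169 − 40·38
1 = −40·5277 + 1249·169
1 = 1249·21277 − 5036·5277
1 = −5036·409540 + 96933·21277
21277⁻¹ ≡ 96933 (mod 409540), so k ≡ 96933·14584 ≡ 348332 (mod 409540).
x = 5197 + 21277·348332 = 7411465161.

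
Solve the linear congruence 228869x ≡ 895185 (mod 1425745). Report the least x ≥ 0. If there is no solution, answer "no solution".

484175

First find gcd(228869, 1425745):
1425745 = 6·228869 + 52531
228869 = 4·52531 + 18745
52531 = 2·18745 + 15041
18745 = 1·15041 + 3704
15041 = 4·3704 + 225
3704 = 16·225 + 104
225 = 2·104 + 17
104 = 6·17 + 2
17 = 8·2 + 1
2 = 2·1 + 0
gcd = 1, so a unique solution mod 1425745 exists.
Back-substitute for the Bézout coefficients:
1 = 17 − 8·2
1 = −8·104 + 49·17
1 = 49·225 − 106·104
1 = −106·3704 + 1745·225
1 = 1745·15041 − 7086·3704
1 = −7086·18745 + 8831·15041
1 = 8831·52531 − 24748·18745
1 = −24748·228869 + 107823·52531
1 = 107823·1425745 − 671686·228869
So 228869·(-671686) ≡ 1 (mod 1425745), giving 228869⁻¹ ≡ 754059.
x ≡ 228869⁻¹·895185 ≡ 754059·895185 ≡ 484175 (mod 1425745).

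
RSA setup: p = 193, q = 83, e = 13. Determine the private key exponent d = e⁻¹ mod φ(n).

14533

φ(n) = (p−1)(q−1) = 192·82 = 15744.
Need d with 13·d ≡ 1 (mod 15744). Apply the extended Euclidean algorithm:
15744 = 1211×13 + 1
13 = 13×1 + 0
Back-substitute:
1 = 15744 − 1211·13
So 13·(-1211) ≡ 1 (mod 15744), hence d ≡ -1211 ≡ 14533 (mod 15744).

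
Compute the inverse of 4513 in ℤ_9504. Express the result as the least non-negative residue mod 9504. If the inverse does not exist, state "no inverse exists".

7297

Apply the Euclidean algorithm to 9504 and 4513:
9504 = 2*4513 + 478
4513 = 9*478 + 211
478 = 2*211 + 56
211 = 3*56 + 43
56 = 1*43 + 13
43 = 3*13 + 4
13 = 3*4 + 1
4 = 4*1 + 0
Since gcd(4513, 9504) = 1, back-substitute to write 1 as a combination:
1 = 13 − 3·4
1 = −3·43 + 10·13
1 = 10·56 − 13·43
1 = −13·211 + 49·56
1 = 49·478 − 111·211
1 = −111·4513 + 1048·478
1 = 1048·9504 − 2207·4513
Hence 4513⁻¹ ≡ -2207 ≡ 7297 (mod 9504).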